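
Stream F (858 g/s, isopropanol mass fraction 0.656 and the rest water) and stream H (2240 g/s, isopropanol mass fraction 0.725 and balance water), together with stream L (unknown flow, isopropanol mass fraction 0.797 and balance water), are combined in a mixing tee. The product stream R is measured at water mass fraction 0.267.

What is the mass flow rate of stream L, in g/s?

Let L be the unknown flow. Total out = 3098 + L.
water balance: 911.15 + 0.203·L = 0.267·(3098 + L)
(0.203 − 0.267)·L = 0.267×3098 − 911.15 = -83.986
L = -83.986 / -0.064 = 1312.3 g/s

1312 g/s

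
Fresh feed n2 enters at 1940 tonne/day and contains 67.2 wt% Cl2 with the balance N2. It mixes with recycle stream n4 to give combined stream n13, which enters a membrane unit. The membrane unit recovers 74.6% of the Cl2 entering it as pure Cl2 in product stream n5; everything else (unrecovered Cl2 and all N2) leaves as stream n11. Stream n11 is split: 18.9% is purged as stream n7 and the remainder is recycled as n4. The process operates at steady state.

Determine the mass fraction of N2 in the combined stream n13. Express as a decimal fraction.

N2 enters only via n2 and leaves only via the purge: 1940×0.328 = 0.189×(N2 in n11), and the membrane unit passes all N2, so N2 in n13 = N2 in n11 = 3366.8 tonne/day.
Cl2 in n13: m_A = 1940×0.672 + (1−0.189)·(1−0.746)·m_A, so m_A = 1303.7/0.7940 = 1641.9 tonne/day.
n13 = 1641.9 + 3366.8 = 5008.7 tonne/day.
N2 fraction in n13 = 3366.8/5008.7 = 0.6722.

0.6722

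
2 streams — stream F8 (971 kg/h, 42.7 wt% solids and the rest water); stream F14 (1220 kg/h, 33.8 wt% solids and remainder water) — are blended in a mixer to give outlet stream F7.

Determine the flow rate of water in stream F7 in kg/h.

1364 kg/h

water out = water in = 971×0.573 + 1220×0.662 = 1364 kg/h.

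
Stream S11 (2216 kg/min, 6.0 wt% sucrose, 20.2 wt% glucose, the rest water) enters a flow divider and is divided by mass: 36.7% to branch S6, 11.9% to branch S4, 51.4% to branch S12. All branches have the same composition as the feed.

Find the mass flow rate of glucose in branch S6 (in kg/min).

Branch S6 total = 0.367×2216 = 813.27 kg/min.
glucose in S6 = 0.202×813.27 = 164.28 kg/min.

164.3 kg/min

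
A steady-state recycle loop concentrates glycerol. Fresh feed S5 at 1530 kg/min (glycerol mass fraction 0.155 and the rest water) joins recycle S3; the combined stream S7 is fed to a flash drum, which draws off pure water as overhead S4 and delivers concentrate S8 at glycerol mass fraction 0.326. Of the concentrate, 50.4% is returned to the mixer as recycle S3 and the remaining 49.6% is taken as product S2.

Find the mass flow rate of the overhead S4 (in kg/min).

Overall glycerol balance (none leaves overhead): glycerol in fresh feed = glycerol in product, i.e. 1530×0.155 = (1−0.504)·S8·0.326.
S8 = 237.15/(0.326×0.496) = 1466.6 kg/min.
Recycle S3 = 0.504×1466.6 = 739.19 kg/min.
Combined feed S7 = 1530 + 739.19 = 2269.2 kg/min.
Overhead S4 = S7 − S8 = 2269.2 − 1466.6 = 802.55 kg/min.

802.5 kg/min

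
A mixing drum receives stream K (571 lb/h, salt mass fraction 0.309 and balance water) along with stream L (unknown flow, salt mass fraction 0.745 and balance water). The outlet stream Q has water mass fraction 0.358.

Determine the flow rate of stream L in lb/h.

Let L be the unknown flow. Total out = 571 + L.
water balance: 394.56 + 0.255·L = 0.358·(571 + L)
(0.255 − 0.358)·L = 0.358×571 − 394.56 = -190.14
L = -190.14 / -0.103 = 1846 lb/h

1846 lb/h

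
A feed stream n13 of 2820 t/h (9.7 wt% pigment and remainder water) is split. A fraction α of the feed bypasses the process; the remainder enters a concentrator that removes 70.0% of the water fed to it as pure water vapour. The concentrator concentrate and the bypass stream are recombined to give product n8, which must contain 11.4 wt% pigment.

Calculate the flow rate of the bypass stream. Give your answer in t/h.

2155 t/h

All 2820×0.097 = 273.54 t/h of pigment reaches n8, so n8 = 273.54/0.114 = 2399.5 t/h and vapour = 420.53 t/h.
The evaporator receives (1−α)·2820 of feed at 0.903 water and removes 0.700 of that water:
0.700×0.903×(1−α)×2820 = 420.53
(1−α) = 420.53/1782.5 = 0.2359;  α = 0.7641.
Bypass flow = 0.7641×2820 = 2154.7 t/h.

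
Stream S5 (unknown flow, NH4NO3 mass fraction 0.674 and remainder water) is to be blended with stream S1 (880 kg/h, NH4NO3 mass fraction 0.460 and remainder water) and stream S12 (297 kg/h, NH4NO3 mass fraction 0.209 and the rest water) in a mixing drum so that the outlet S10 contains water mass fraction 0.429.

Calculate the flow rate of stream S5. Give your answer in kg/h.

Let S5 be the unknown flow. Total out = 1177 + S5.
water balance: 710.13 + 0.326·S5 = 0.429·(1177 + S5)
(0.326 − 0.429)·S5 = 0.429×1177 − 710.13 = -205.19
S5 = -205.19 / -0.103 = 1992.2 kg/h

1992 kg/h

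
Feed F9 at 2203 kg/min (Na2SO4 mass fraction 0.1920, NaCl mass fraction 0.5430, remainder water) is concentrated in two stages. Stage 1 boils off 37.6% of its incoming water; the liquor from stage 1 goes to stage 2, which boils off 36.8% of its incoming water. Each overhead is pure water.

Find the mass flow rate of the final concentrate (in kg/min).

1849 kg/min

water in feed = 2203×0.265 = 583.8 kg/min.
After stage 1: water left = (1−0.376)×583.8 = 364.29; stream total = 1983.5 kg/min.
After stage 2: water left = (1−0.368)×364.29 = 230.23; final concentrate = 1849.4 kg/min.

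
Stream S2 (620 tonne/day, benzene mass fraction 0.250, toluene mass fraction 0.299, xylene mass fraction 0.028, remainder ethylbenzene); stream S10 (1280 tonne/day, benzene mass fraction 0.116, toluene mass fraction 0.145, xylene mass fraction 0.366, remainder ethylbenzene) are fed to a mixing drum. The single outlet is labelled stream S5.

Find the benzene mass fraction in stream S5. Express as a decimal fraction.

Total flow out = 620 + 1280 = 1900 tonne/day.
benzene in = 620×0.250 + 1280×0.116 = 303.48 tonne/day.
benzene mass fraction in S5 = 303.48/1900 = 0.160.

0.160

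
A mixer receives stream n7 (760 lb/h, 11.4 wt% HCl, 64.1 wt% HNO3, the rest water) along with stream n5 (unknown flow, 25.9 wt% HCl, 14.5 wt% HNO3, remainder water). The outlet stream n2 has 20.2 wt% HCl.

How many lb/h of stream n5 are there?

Let n5 be the unknown flow. Total out = 760 + n5.
HCl balance: 86.64 + 0.259·n5 = 0.202·(760 + n5)
(0.259 − 0.202)·n5 = 0.202×760 − 86.64 = 66.88
n5 = 66.88 / 0.057 = 1173.3 lb/h

1173 lb/h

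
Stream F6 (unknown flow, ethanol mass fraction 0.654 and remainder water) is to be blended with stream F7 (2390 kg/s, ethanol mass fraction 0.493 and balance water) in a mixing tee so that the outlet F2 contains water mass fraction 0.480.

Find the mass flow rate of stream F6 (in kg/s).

Let F6 be the unknown flow. Total out = 2390 + F6.
water balance: 1211.7 + 0.346·F6 = 0.480·(2390 + F6)
(0.346 − 0.480)·F6 = 0.480×2390 − 1211.7 = -64.53
F6 = -64.53 / -0.134 = 481.57 kg/s

481.6 kg/s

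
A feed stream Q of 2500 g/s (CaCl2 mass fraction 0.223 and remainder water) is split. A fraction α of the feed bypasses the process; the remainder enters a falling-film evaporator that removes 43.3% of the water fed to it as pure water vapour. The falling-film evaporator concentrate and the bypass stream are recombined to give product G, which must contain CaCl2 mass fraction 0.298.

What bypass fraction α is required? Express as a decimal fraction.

All 2500×0.223 = 557.5 g/s of CaCl2 reaches G, so G = 557.5/0.298 = 1870.8 g/s and vapour = 629.19 g/s.
The evaporator receives (1−α)·2500 of feed at 0.777 water and removes 0.433 of that water:
0.433×0.777×(1−α)×2500 = 629.19
(1−α) = 629.19/841.1 = 0.7481;  α = 0.2519.

0.252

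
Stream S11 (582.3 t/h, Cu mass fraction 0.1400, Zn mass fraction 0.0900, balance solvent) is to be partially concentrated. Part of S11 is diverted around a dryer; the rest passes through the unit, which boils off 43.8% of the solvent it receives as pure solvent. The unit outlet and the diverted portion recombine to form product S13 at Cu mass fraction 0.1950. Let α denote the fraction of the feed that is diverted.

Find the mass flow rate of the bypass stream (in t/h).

All 582.3×0.140 = 81.522 t/h of Cu reaches S13, so S13 = 81.522/0.195 = 418.06 t/h and vapour = 164.24 t/h.
The evaporator receives (1−α)·582.3 of feed at 0.770 solvent and removes 0.438 of that solvent:
0.438×0.770×(1−α)×582.3 = 164.24
(1−α) = 164.24/196.39 = 0.8363;  α = 0.1637.
Bypass flow = 0.1637×582.3 = 95.321 t/h.

95.32 t/h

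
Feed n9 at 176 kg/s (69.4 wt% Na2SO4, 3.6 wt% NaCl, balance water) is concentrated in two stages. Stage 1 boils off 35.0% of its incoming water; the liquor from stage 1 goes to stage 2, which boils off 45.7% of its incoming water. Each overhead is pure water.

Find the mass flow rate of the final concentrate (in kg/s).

water in feed = 176×0.270 = 47.52 kg/s.
After stage 1: water left = (1−0.350)×47.52 = 30.888; stream total = 159.37 kg/s.
After stage 2: water left = (1−0.457)×30.888 = 16.772; final concentrate = 145.25 kg/s.

145.3 kg/s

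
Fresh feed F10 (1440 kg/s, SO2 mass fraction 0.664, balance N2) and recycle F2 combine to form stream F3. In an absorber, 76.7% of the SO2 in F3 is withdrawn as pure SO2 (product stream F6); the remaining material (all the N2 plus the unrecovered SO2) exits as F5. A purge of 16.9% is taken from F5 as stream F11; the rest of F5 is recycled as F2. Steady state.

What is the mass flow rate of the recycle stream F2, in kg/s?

N2 enters only via F10 and leaves only via the purge: 1440×0.336 = 0.169×(N2 in F5), and the absorber passes all N2, so N2 in F3 = N2 in F5 = 2863 kg/s.
SO2 in F3: m_A = 1440×0.664 + (1−0.169)·(1−0.767)·m_A, so m_A = 956.16/0.8064 = 1185.7 kg/s.
F5 = (1−0.767)×1185.7 + 2863 = 3139.2 kg/s.
Recycle F2 = (1−0.169)×3139.2 = 2608.7 kg/s.

2609 kg/s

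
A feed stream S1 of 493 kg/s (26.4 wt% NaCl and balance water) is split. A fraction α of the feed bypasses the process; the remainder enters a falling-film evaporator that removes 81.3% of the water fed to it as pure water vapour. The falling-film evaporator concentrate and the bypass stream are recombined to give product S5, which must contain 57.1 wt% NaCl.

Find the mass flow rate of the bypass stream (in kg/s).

All 493×0.264 = 130.15 kg/s of NaCl reaches S5, so S5 = 130.15/0.571 = 227.94 kg/s and vapour = 265.06 kg/s.
The evaporator receives (1−α)·493 of feed at 0.736 water and removes 0.813 of that water:
0.813×0.736×(1−α)×493 = 265.06
(1−α) = 265.06/295 = 0.8985;  α = 0.1015.
Bypass flow = 0.1015×493 = 50.023 kg/s.

50.02 kg/s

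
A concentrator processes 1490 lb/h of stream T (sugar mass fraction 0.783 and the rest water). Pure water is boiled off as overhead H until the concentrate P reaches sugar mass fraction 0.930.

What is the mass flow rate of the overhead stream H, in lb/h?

sugar is conserved: 1490×0.783 = 1166.7 lb/h all reports to the concentrate.
Concentrate = 1166.7/(target fraction) = 1254.5 lb/h.
Overhead = 1490 − 1254.5 = 235.52 lb/h.

235.5 lb/h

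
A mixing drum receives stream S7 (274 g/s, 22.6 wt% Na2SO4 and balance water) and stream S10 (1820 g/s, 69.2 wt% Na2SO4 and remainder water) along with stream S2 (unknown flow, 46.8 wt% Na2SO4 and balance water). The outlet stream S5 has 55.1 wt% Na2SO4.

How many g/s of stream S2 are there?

Let S2 be the unknown flow. Total out = 2094 + S2.
Na2SO4 balance: 1321.4 + 0.468·S2 = 0.551·(2094 + S2)
(0.468 − 0.551)·S2 = 0.551×2094 − 1321.4 = -167.57
S2 = -167.57 / -0.083 = 2018.9 g/s

2019 g/s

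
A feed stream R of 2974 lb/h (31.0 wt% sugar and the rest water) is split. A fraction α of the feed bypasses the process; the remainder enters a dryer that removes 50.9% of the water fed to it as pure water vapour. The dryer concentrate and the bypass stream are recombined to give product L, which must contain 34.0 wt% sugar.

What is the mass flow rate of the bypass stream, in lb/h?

All 2974×0.310 = 921.94 lb/h of sugar reaches L, so L = 921.94/0.340 = 2711.6 lb/h and vapour = 262.41 lb/h.
The evaporator receives (1−α)·2974 of feed at 0.690 water and removes 0.509 of that water:
0.509×0.690×(1−α)×2974 = 262.41
(1−α) = 262.41/1044.5 = 0.2512;  α = 0.7488.
Bypass flow = 0.7488×2974 = 2226.8 lb/h.

2227 lb/h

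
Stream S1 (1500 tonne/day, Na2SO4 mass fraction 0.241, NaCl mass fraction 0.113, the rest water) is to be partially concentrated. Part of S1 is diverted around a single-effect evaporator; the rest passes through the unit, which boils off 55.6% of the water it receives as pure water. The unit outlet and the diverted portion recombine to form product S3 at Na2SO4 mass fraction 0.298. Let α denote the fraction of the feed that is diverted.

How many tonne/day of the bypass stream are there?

701.2 tonne/day

All 1500×0.241 = 361.5 tonne/day of Na2SO4 reaches S3, so S3 = 361.5/0.298 = 1213.1 tonne/day and vapour = 286.91 tonne/day.
The evaporator receives (1−α)·1500 of feed at 0.646 water and removes 0.556 of that water:
0.556×0.646×(1−α)×1500 = 286.91
(1−α) = 286.91/538.76 = 0.5325;  α = 0.4675.
Bypass flow = 0.4675×1500 = 701.19 tonne/day.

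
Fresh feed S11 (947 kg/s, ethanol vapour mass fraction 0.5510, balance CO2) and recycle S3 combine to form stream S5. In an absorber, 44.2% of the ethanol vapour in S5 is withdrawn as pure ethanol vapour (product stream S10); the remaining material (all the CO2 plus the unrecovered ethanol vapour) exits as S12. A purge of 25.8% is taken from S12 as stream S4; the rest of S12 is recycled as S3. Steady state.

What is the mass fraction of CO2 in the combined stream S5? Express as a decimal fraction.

CO2 enters only via S11 and leaves only via the purge: 947×0.449 = 0.258×(CO2 in S12), and the absorber passes all CO2, so CO2 in S5 = CO2 in S12 = 1648.1 kg/s.
ethanol vapour in S5: m_A = 947×0.551 + (1−0.258)·(1−0.442)·m_A, so m_A = 521.8/0.5860 = 890.49 kg/s.
S5 = 890.49 + 1648.1 = 2538.6 kg/s.
CO2 fraction in S5 = 1648.1/2538.6 = 0.6492.

0.6492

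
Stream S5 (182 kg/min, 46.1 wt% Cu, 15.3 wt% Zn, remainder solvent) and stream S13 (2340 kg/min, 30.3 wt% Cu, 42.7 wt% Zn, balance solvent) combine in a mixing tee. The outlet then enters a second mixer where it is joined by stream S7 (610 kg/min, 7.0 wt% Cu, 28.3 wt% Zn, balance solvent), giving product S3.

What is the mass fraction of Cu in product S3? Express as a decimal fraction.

0.2668

Overall, product flow = 3132 kg/min.
Cu in = 182×0.461 + 2340×0.303 + 610×0.070 = 835.62 kg/min.
Cu fraction in S3 = 0.2668.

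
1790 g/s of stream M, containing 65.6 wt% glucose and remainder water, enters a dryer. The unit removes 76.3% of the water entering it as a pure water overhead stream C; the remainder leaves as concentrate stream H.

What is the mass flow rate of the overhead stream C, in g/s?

469.8 g/s

water entering = 1790×0.344 = 615.76 g/s; overhead removed = 0.763×615.76 = 469.82 g/s.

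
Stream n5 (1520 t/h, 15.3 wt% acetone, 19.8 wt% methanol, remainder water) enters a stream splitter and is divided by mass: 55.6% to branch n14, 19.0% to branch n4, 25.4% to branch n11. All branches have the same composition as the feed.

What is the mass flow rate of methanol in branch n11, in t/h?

Branch n11 total = 0.254×1520 = 386.08 t/h.
methanol in n11 = 0.198×386.08 = 76.444 t/h.

76.44 t/h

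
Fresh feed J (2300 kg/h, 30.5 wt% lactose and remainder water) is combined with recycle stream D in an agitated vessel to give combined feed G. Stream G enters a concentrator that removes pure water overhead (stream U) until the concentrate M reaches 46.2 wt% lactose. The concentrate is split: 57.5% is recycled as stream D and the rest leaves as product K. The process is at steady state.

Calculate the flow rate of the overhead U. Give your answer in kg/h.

781.6 kg/h

Overall lactose balance (none leaves overhead): lactose in fresh feed = lactose in product, i.e. 2300×0.305 = (1−0.575)·M·0.462.
M = 701.5/(0.462×0.425) = 3572.7 kg/h.
Recycle D = 0.575×3572.7 = 2054.3 kg/h.
Combined feed G = 2300 + 2054.3 = 4354.3 kg/h.
Overhead U = G − M = 4354.3 − 3572.7 = 781.6 kg/h.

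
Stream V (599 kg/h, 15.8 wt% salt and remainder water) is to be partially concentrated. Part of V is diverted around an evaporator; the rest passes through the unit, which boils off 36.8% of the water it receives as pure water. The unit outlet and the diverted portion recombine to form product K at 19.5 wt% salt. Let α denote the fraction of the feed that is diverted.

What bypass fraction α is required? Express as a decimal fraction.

0.388

All 599×0.158 = 94.642 kg/h of salt reaches K, so K = 94.642/0.195 = 485.34 kg/h and vapour = 113.66 kg/h.
The evaporator receives (1−α)·599 of feed at 0.842 water and removes 0.368 of that water:
0.368×0.842×(1−α)×599 = 113.66
(1−α) = 113.66/185.6 = 0.6124;  α = 0.3876.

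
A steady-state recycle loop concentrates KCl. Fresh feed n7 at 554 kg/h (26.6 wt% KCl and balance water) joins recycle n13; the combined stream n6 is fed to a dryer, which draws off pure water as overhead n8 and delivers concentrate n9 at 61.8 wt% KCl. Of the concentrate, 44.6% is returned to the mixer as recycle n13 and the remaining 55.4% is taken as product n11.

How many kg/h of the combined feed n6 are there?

Overall KCl balance (none leaves overhead): KCl in fresh feed = KCl in product, i.e. 554×0.266 = (1−0.446)·n9·0.618.
n9 = 147.36/(0.618×0.554) = 430.42 kg/h.
Recycle n13 = 0.446×430.42 = 191.97 kg/h.
Combined feed n6 = 554 + 191.97 = 745.97 kg/h.

746 kg/h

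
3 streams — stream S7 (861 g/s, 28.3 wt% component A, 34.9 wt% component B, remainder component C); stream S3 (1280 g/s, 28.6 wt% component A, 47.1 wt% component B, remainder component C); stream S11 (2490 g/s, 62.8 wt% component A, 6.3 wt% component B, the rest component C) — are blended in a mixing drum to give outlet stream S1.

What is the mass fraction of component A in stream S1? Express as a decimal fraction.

0.469

Total flow out = 861 + 1280 + 2490 = 4631 g/s.
component A in = 861×0.283 + 1280×0.286 + 2490×0.628 = 2173.5 g/s.
component A mass fraction in S1 = 2173.5/4631 = 0.469.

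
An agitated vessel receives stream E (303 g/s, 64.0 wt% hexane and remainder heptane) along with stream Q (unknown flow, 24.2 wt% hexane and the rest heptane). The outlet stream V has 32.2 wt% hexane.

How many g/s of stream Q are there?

1204 g/s

Let Q be the unknown flow. Total out = 303 + Q.
hexane balance: 193.92 + 0.242·Q = 0.322·(303 + Q)
(0.242 − 0.322)·Q = 0.322×303 − 193.92 = -96.354
Q = -96.354 / -0.080 = 1204.4 g/s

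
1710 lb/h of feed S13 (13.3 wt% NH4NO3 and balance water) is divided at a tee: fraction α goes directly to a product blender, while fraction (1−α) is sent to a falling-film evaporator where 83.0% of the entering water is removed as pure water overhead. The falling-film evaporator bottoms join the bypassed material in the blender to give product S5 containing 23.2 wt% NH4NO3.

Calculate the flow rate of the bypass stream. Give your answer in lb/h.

All 1710×0.133 = 227.43 lb/h of NH4NO3 reaches S5, so S5 = 227.43/0.232 = 980.3 lb/h and vapour = 729.7 lb/h.
The evaporator receives (1−α)·1710 of feed at 0.867 water and removes 0.830 of that water:
0.830×0.867×(1−α)×1710 = 729.7
(1−α) = 729.7/1230.5 = 0.5930;  α = 0.4070.
Bypass flow = 0.4070×1710 = 695.98 lb/h.

696 lb/h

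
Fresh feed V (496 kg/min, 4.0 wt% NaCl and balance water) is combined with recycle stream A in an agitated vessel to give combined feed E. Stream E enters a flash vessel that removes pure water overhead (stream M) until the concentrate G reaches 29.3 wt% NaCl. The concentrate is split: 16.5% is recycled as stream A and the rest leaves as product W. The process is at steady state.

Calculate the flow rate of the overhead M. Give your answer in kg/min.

428.3 kg/min

Overall NaCl balance (none leaves overhead): NaCl in fresh feed = NaCl in product, i.e. 496×0.040 = (1−0.165)·G·0.293.
G = 19.84/(0.293×0.835) = 81.094 kg/min.
Recycle A = 0.165×81.094 = 13.38 kg/min.
Combined feed E = 496 + 13.38 = 509.38 kg/min.
Overhead M = E − G = 509.38 − 81.094 = 428.29 kg/min.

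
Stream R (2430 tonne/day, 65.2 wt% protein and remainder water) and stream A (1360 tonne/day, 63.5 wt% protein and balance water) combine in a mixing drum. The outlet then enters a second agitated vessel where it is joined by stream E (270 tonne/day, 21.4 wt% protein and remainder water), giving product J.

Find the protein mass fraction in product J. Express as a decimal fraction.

0.6172

Overall, product flow = 4060 tonne/day.
protein in = 2430×0.652 + 1360×0.635 + 270×0.214 = 2505.7 tonne/day.
protein fraction in J = 0.6172.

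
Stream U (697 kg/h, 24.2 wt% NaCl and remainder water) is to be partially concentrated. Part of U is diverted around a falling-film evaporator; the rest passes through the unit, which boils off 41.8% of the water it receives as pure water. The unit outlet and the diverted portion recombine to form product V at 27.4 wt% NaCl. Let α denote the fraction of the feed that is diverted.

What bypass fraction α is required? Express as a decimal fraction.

0.631

All 697×0.242 = 168.67 kg/h of NaCl reaches V, so V = 168.67/0.274 = 615.6 kg/h and vapour = 81.401 kg/h.
The evaporator receives (1−α)·697 of feed at 0.758 water and removes 0.418 of that water:
0.418×0.758×(1−α)×697 = 81.401
(1−α) = 81.401/220.84 = 0.3686;  α = 0.6314.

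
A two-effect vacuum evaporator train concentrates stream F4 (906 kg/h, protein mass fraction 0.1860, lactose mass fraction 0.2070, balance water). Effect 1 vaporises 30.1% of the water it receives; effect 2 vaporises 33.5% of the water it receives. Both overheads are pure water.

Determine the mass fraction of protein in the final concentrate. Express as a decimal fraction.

water in feed = 906×0.607 = 549.94 kg/h.
After stage 1: water left = (1−0.301)×549.94 = 384.41; stream total = 740.47 kg/h.
After stage 2: water left = (1−0.335)×384.41 = 255.63; final concentrate = 611.69 kg/h.
protein fraction = 168.52/611.69 = 0.2755.

0.2755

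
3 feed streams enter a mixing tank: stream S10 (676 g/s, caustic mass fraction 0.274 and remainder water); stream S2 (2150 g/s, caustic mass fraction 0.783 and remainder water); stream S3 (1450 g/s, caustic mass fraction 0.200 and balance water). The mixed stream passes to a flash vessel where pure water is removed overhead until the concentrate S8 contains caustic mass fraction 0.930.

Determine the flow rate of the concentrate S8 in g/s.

caustic entering = 676×0.274 + 2150×0.783 + 1450×0.200 = 2158.7 g/s.
All caustic reports to S8, so S8 = 2158.7/0.930 = 2321.2 g/s.

2321 g/s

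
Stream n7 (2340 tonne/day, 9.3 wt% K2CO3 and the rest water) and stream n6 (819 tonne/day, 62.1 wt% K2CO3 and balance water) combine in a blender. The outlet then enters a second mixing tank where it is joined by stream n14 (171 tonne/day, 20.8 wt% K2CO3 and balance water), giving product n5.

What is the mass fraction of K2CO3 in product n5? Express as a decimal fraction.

Overall, product flow = 3330 tonne/day.
K2CO3 in = 2340×0.093 + 819×0.621 + 171×0.208 = 761.79 tonne/day.
K2CO3 fraction in n5 = 0.2288.

0.2288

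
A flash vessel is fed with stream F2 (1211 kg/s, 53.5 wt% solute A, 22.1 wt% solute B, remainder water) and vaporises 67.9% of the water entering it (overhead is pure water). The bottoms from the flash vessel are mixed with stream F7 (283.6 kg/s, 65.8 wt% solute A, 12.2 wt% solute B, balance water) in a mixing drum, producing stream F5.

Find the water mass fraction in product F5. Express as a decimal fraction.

Vapour removed = 0.679×0.244×1211 = 200.63 kg/s; concentrate = 1010.4 kg/s.
water reaching the mixer = 94.85 (from concentrate) + 283.6×0.220 = 157.24 kg/s.
Product flow = 1010.4 + 283.6 = 1294 kg/s; water fraction = 0.122.

0.122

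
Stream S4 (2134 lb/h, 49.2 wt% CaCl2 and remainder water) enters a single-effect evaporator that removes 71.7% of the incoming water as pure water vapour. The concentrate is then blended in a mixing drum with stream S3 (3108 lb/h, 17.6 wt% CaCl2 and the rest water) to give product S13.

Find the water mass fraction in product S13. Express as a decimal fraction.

Vapour removed = 0.717×0.508×2134 = 777.28 lb/h; concentrate = 1356.7 lb/h.
water reaching the mixer = 306.79 (from concentrate) + 3108×0.824 = 2867.8 lb/h.
Product flow = 1356.7 + 3108 = 4464.7 lb/h; water fraction = 0.642.

0.642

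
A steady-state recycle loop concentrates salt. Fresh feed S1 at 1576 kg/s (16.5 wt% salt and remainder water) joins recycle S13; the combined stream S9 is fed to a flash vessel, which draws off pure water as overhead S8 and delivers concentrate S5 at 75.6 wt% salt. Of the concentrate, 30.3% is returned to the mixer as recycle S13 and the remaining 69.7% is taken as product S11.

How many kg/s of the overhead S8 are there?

1232 kg/s

Overall salt balance (none leaves overhead): salt in fresh feed = salt in product, i.e. 1576×0.165 = (1−0.303)·S5·0.756.
S5 = 260.04/(0.756×0.697) = 493.5 kg/s.
Recycle S13 = 0.303×493.5 = 149.53 kg/s.
Combined feed S9 = 1576 + 149.53 = 1725.5 kg/s.
Overhead S8 = S9 − S5 = 1725.5 − 493.5 = 1232 kg/s.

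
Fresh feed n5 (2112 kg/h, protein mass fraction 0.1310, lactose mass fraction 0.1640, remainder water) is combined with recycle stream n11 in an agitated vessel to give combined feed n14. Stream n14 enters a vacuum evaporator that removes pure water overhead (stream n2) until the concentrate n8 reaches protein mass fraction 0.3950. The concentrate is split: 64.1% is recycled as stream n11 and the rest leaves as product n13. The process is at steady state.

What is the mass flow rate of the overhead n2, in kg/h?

Overall protein balance (none leaves overhead): protein in fresh feed = protein in product, i.e. 2112×0.131 = (1−0.641)·n8·0.395.
n8 = 276.67/(0.395×0.359) = 1951.1 kg/h.
Recycle n11 = 0.641×1951.1 = 1250.6 kg/h.
Combined feed n14 = 2112 + 1250.6 = 3362.6 kg/h.
Overhead n2 = n14 − n8 = 3362.6 − 1951.1 = 1411.6 kg/h.

1412 kg/h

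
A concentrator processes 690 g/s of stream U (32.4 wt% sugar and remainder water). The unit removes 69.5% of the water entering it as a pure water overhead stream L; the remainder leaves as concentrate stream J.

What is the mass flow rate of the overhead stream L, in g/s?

324.2 g/s

water entering = 690×0.676 = 466.44 g/s; overhead removed = 0.695×466.44 = 324.18 g/s.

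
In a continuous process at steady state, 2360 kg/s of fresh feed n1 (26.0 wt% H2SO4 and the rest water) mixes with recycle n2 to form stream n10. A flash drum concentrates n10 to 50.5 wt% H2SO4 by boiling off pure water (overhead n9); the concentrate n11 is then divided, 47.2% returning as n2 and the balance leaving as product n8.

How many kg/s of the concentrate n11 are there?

2301 kg/s

Overall H2SO4 balance (none leaves overhead): H2SO4 in fresh feed = H2SO4 in product, i.e. 2360×0.260 = (1−0.472)·n11·0.505.
n11 = 613.6/(0.505×0.528) = 2301.2 kg/s.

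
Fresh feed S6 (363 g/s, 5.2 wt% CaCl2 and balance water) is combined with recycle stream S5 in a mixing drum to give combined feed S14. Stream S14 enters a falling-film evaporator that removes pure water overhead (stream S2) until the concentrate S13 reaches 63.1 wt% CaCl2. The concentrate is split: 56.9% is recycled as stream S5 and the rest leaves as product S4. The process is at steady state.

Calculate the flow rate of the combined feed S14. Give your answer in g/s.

402.5 g/s

Overall CaCl2 balance (none leaves overhead): CaCl2 in fresh feed = CaCl2 in product, i.e. 363×0.052 = (1−0.569)·S13·0.631.
S13 = 18.876/(0.631×0.431) = 69.407 g/s.
Recycle S5 = 0.569×69.407 = 39.493 g/s.
Combined feed S14 = 363 + 39.493 = 402.49 g/s.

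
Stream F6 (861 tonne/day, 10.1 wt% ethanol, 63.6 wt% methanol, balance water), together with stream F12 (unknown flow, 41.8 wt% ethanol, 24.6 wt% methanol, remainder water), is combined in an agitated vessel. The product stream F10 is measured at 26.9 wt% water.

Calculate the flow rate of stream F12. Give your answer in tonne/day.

77.1 tonne/day

Let F12 be the unknown flow. Total out = 861 + F12.
water balance: 226.44 + 0.336·F12 = 0.269·(861 + F12)
(0.336 − 0.269)·F12 = 0.269×861 − 226.44 = 5.166
F12 = 5.166 / 0.067 = 77.104 tonne/day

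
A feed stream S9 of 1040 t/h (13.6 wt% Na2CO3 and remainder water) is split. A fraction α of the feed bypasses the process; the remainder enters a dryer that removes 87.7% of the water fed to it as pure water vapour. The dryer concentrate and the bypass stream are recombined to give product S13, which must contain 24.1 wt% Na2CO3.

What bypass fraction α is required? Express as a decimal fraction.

All 1040×0.136 = 141.44 t/h of Na2CO3 reaches S13, so S13 = 141.44/0.241 = 586.89 t/h and vapour = 453.11 t/h.
The evaporator receives (1−α)·1040 of feed at 0.864 water and removes 0.877 of that water:
0.877×0.864×(1−α)×1040 = 453.11
(1−α) = 453.11/788.04 = 0.5750;  α = 0.4250.

0.425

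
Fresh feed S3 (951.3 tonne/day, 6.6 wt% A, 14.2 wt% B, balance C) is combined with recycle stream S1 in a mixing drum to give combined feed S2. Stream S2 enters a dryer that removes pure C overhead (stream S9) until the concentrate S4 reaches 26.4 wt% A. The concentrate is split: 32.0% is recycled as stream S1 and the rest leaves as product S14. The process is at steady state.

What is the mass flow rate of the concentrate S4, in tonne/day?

349.7 tonne/day

Overall A balance (none leaves overhead): A in fresh feed = A in product, i.e. 951.3×0.066 = (1−0.320)·S4·0.264.
S4 = 62.786/(0.264×0.680) = 349.74 tonne/day.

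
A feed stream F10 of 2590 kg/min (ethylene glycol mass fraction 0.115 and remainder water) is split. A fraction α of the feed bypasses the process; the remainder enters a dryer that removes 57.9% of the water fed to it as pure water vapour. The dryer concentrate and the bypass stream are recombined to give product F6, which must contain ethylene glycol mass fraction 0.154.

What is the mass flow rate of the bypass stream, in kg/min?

1310 kg/min

All 2590×0.115 = 297.85 kg/min of ethylene glycol reaches F6, so F6 = 297.85/0.154 = 1934.1 kg/min and vapour = 655.91 kg/min.
The evaporator receives (1−α)·2590 of feed at 0.885 water and removes 0.579 of that water:
0.579×0.885×(1−α)×2590 = 655.91
(1−α) = 655.91/1327.2 = 0.4942;  α = 0.5058.
Bypass flow = 0.5058×2590 = 1310 kg/min.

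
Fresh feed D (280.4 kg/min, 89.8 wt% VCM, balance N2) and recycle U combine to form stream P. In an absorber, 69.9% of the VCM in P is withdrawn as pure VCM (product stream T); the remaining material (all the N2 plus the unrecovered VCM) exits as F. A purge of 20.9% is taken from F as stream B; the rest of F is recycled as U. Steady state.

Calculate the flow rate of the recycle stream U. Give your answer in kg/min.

N2 enters only via D and leaves only via the purge: 280.4×0.102 = 0.209×(N2 in F), and the absorber passes all N2, so N2 in P = N2 in F = 136.85 kg/min.
VCM in P: m_A = 280.4×0.898 + (1−0.209)·(1−0.699)·m_A, so m_A = 251.8/0.7619 = 330.48 kg/min.
F = (1−0.699)×330.48 + 136.85 = 236.32 kg/min.
Recycle U = (1−0.209)×236.32 = 186.93 kg/min.

186.9 kg/min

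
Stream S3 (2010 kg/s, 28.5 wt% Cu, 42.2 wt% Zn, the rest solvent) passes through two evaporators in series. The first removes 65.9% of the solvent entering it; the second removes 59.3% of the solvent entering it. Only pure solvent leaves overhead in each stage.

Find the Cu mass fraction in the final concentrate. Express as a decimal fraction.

0.381

solvent in feed = 2010×0.293 = 588.93 kg/s.
After stage 1: solvent left = (1−0.659)×588.93 = 200.83; stream total = 1621.9 kg/s.
After stage 2: solvent left = (1−0.593)×200.83 = 81.736; final concentrate = 1502.8 kg/s.
Cu fraction = 572.85/1502.8 = 0.381.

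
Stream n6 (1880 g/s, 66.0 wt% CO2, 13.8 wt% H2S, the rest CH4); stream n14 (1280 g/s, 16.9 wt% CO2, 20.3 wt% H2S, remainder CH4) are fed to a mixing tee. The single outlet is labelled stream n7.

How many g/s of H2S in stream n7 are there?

519.3 g/s

H2S out = H2S in = 1880×0.138 + 1280×0.203 = 519.28 g/s.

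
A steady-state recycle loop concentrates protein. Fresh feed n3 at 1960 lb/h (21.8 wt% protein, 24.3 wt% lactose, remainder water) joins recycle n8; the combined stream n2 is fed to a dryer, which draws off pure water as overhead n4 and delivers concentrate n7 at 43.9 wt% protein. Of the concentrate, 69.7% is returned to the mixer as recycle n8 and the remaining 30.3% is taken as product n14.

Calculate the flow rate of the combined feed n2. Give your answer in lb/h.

4199 lb/h

Overall protein balance (none leaves overhead): protein in fresh feed = protein in product, i.e. 1960×0.218 = (1−0.697)·n7·0.439.
n7 = 427.28/(0.439×0.303) = 3212.2 lb/h.
Recycle n8 = 0.697×3212.2 = 2238.9 lb/h.
Combined feed n2 = 1960 + 2238.9 = 4198.9 lb/h.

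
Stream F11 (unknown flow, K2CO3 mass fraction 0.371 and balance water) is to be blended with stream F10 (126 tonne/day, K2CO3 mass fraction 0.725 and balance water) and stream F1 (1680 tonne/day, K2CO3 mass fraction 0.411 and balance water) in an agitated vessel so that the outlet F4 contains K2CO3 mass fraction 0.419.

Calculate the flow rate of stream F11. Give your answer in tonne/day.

523.2 tonne/day

Let F11 be the unknown flow. Total out = 1806 + F11.
K2CO3 balance: 781.83 + 0.371·F11 = 0.419·(1806 + F11)
(0.371 − 0.419)·F11 = 0.419×1806 − 781.83 = -25.116
F11 = -25.116 / -0.048 = 523.25 tonne/day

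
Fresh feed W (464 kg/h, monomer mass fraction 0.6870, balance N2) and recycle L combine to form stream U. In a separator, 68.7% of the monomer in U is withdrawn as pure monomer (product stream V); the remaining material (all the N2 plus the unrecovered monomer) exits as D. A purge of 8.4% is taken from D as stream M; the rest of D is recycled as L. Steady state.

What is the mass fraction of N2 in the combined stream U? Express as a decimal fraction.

N2 enters only via W and leaves only via the purge: 464×0.313 = 0.084×(N2 in D), and the separator passes all N2, so N2 in U = N2 in D = 1729 kg/h.
monomer in U: m_A = 464×0.687 + (1−0.084)·(1−0.687)·m_A, so m_A = 318.77/0.7133 = 446.9 kg/h.
U = 446.9 + 1729 = 2175.8 kg/h.
N2 fraction in U = 1729/2175.8 = 0.7946.

0.7946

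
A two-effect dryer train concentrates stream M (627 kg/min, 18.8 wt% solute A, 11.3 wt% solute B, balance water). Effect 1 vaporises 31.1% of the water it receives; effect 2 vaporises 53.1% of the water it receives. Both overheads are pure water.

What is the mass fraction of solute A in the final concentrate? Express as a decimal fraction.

water in feed = 627×0.699 = 438.27 kg/min.
After stage 1: water left = (1−0.311)×438.27 = 301.97; stream total = 490.7 kg/min.
After stage 2: water left = (1−0.531)×301.97 = 141.62; final concentrate = 330.35 kg/min.
solute A fraction = 117.88/330.35 = 0.3568.

0.3568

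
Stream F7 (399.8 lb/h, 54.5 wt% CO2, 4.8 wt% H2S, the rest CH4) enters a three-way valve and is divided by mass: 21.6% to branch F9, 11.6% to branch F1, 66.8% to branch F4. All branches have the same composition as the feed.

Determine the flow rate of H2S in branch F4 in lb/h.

12.82 lb/h

Branch F4 total = 0.668×399.8 = 267.07 lb/h.
H2S in F4 = 0.048×267.07 = 12.819 lb/h.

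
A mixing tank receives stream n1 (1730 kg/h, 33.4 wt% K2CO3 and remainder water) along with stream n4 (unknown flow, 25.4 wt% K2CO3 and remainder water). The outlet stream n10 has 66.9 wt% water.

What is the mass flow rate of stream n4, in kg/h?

67.4 kg/h

Let n4 be the unknown flow. Total out = 1730 + n4.
water balance: 1152.2 + 0.746·n4 = 0.669·(1730 + n4)
(0.746 − 0.669)·n4 = 0.669×1730 − 1152.2 = 5.19
n4 = 5.19 / 0.077 = 67.403 kg/h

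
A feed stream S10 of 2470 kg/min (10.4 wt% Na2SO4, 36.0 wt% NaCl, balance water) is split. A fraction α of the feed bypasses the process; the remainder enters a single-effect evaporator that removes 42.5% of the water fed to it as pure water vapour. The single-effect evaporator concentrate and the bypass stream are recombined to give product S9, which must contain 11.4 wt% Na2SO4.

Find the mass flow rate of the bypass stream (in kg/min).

All 2470×0.104 = 256.88 kg/min of Na2SO4 reaches S9, so S9 = 256.88/0.114 = 2253.3 kg/min and vapour = 216.67 kg/min.
The evaporator receives (1−α)·2470 of feed at 0.536 water and removes 0.425 of that water:
0.425×0.536×(1−α)×2470 = 216.67
(1−α) = 216.67/562.67 = 0.3851;  α = 0.6149.
Bypass flow = 0.6149×2470 = 1518.9 kg/min.

1519 kg/min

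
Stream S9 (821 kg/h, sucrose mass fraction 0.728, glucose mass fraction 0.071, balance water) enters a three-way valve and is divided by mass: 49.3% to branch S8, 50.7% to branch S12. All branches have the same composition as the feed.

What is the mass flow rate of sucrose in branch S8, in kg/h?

294.7 kg/h

Branch S8 total = 0.493×821 = 404.75 kg/h.
sucrose in S8 = 0.728×404.75 = 294.66 kg/h.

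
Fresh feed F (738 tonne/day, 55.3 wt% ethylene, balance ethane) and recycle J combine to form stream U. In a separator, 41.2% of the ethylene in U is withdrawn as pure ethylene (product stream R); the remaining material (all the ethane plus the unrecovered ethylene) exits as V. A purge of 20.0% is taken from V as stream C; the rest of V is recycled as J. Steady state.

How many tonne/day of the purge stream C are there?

420.5 tonne/day

ethane enters only via F and leaves only via the purge: 738×0.447 = 0.200×(ethane in V), and the separator passes all ethane, so ethane in U = ethane in V = 1649.4 tonne/day.
ethylene in U: m_A = 738×0.553 + (1−0.200)·(1−0.412)·m_A, so m_A = 408.11/0.5296 = 770.61 tonne/day.
V = (1−0.412)×770.61 + 1649.4 = 2102.5 tonne/day.
Purge C = 0.200×2102.5 = 420.51 tonne/day.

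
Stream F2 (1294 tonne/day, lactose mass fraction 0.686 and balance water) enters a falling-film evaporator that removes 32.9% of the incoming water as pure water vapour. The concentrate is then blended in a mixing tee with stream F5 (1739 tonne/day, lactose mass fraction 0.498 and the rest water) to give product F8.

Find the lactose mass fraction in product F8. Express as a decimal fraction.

Vapour removed = 0.329×0.314×1294 = 133.68 tonne/day; concentrate = 1160.3 tonne/day.
lactose reaching the mixer = 887.68 (from concentrate) + 1739×0.498 = 1753.7 tonne/day.
Product flow = 1160.3 + 1739 = 2899.3 tonne/day; lactose fraction = 0.605.

0.605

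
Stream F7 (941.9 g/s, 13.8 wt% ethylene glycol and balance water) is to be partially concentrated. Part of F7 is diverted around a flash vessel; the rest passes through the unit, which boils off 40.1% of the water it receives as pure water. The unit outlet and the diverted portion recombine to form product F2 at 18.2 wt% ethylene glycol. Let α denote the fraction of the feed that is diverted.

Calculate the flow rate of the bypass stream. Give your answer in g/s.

All 941.9×0.138 = 129.98 g/s of ethylene glycol reaches F2, so F2 = 129.98/0.182 = 714.19 g/s and vapour = 227.71 g/s.
The evaporator receives (1−α)·941.9 of feed at 0.862 water and removes 0.401 of that water:
0.401×0.862×(1−α)×941.9 = 227.71
(1−α) = 227.71/325.58 = 0.6994;  α = 0.3006.
Bypass flow = 0.3006×941.9 = 283.13 g/s.

283.1 g/s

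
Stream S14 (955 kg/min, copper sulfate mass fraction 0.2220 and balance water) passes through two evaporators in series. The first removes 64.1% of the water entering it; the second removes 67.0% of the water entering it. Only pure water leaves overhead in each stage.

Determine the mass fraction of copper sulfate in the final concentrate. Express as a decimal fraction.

water in feed = 955×0.778 = 742.99 kg/min.
After stage 1: water left = (1−0.641)×742.99 = 266.73; stream total = 478.74 kg/min.
After stage 2: water left = (1−0.670)×266.73 = 88.022; final concentrate = 300.03 kg/min.
copper sulfate fraction = 212.01/300.03 = 0.7066.

0.7066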